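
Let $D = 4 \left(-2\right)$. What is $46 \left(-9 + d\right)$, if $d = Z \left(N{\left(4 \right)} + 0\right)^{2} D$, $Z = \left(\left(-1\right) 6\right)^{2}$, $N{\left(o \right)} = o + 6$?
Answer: $-1325214$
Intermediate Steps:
$N{\left(o \right)} = 6 + o$
$Z = 36$ ($Z = \left(-6\right)^{2} = 36$)
$D = -8$
$d = -28800$ ($d = 36 \left(\left(6 + 4\right) + 0\right)^{2} \left(-8\right) = 36 \left(10 + 0\right)^{2} \left(-8\right) = 36 \cdot 10^{2} \left(-8\right) = 36 \cdot 100 \left(-8\right) = 3600 \left(-8\right) = -28800$)
$46 \left(-9 + d\right) = 46 \left(-9 - 28800\right) = 46 \left(-28809\right) = -1325214$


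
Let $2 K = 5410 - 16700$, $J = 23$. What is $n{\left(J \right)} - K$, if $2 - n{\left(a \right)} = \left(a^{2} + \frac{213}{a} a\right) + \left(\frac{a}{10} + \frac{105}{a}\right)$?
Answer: $\frac{1126571}{230} \approx 4898.1$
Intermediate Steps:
$n{\left(a \right)} = -211 - a^{2} - \frac{105}{a} - \frac{a}{10}$ ($n{\left(a \right)} = 2 - \left(\left(a^{2} + \frac{213}{a} a\right) + \left(\frac{a}{10} + \frac{105}{a}\right)\right) = 2 - \left(\left(a^{2} + 213\right) + \left(a \frac{1}{10} + \frac{105}{a}\right)\right) = 2 - \left(\left(213 + a^{2}\right) + \left(\frac{a}{10} + \frac{105}{a}\right)\right) = 2 - \left(\left(213 + a^{2}\right) + \left(\frac{105}{a} + \frac{a}{10}\right)\right) = 2 - \left(213 + a^{2} + \frac{105}{a} + \frac{a}{10}\right) = -211 - a^{2} - \frac{105}{a} - \frac{a}{10}$)
$K = -5645$ ($K = \frac{5410 - 16700}{2} = \frac{1}{2} \left(-11290\right) = -5645$)
$n{\left(J \right)} - K = \left(-211 - 23^{2} - \frac{105}{23} - \frac{23}{10}\right) - -5645 = \left(-211 - 529 - \frac{105}{23} - \frac{23}{10}\right) + 5645 = - \frac{171779}{230} + 5645 = \frac{1126571}{230}$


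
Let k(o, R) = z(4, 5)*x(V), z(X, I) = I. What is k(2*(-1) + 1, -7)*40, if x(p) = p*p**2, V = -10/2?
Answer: -25000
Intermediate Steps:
V = -5 (V = -10/2 = -2*5/2 = -5)
x(p) = p**3
k(o, R) = -625 (k(o, R) = 5*(-5)**3 = 5*(-125) = -625)
k(2*(-1) + 1, -7)*40 = -625*40 = -25000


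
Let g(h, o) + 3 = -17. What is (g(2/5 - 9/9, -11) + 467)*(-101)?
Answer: -45147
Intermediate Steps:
g(h, o) = -20 (g(h, o) = -3 - 17 = -20)
(g(2/5 - 9/9, -11) + 467)*(-101) = (-20 + 467)*(-101) = 447*(-101) = -45147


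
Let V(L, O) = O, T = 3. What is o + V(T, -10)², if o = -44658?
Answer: -44558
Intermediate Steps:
o + V(T, -10)² = -44658 + (-10)² = -44658 + 100 = -44558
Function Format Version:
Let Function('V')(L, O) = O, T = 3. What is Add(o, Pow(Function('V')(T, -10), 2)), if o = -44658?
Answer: -44558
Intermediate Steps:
Add(o, Pow(Function('V')(T, -10), 2)) = Add(-44658, Pow(-10, 2)) = Add(-44658, 100) = -44558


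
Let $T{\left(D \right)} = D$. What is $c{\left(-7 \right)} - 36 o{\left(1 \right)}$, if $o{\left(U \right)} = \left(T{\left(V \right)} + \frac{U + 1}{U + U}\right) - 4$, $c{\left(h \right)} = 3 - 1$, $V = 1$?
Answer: $74$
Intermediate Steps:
$c{\left(h \right)} = 2$
$o{\left(U \right)} = -3 + \frac{1 + U}{2 U}$ ($o{\left(U \right)} = \left(1 + \frac{U + 1}{U + U}\right) - 4 = \left(1 + \frac{1 + U}{2 U}\right) - 4 = -3 + \frac{1 + U}{2 U}$)
$c{\left(-7 \right)} - 36 o{\left(1 \right)} = 2 - 36 \frac{1 - 5}{2 \cdot 1} = 2 - 36 \cdot \frac{1}{2} \cdot 1 \left(1 - 5\right) = 2 - 36 \cdot \frac{1}{2} \cdot 1 \left(-4\right) = 2 - -72 = 2 + 72 = 74$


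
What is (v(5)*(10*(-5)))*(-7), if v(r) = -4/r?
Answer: -280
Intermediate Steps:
(v(5)*(10*(-5)))*(-7) = ((-4/5)*(10*(-5)))*(-7) = (-4*⅕*(-50))*(-7) = -⅘*(-50)*(-7) = 40*(-7) = -280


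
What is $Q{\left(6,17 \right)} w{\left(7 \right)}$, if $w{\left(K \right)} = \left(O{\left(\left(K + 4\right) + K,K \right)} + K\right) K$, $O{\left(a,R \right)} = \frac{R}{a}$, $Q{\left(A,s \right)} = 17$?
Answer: $\frac{15827}{18} \approx 879.28$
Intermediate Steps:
$w{\left(K \right)} = K \left(K + \frac{K}{4 + 2 K}\right)$ ($w{\left(K \right)} = \left(\frac{K}{\left(K + 4\right) + K} + K\right) K = \left(\frac{K}{\left(4 + K\right) + K} + K\right) K = \left(\frac{K}{4 + 2 K} + K\right) K = \left(K + \frac{K}{4 + 2 K}\right) K = K \left(K + \frac{K}{4 + 2 K}\right)$)
$Q{\left(6,17 \right)} w{\left(7 \right)} = 17 \frac{7^{2} \left(\frac{5}{2} + 7\right)}{2 + 7} = 17 \cdot 49 \cdot \frac{1}{9} \cdot \frac{19}{2} = 17 \cdot \frac{931}{18} = \frac{15827}{18}$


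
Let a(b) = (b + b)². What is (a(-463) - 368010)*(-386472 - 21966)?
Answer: -199916514108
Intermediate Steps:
a(b) = 4*b² (a(b) = (2*b)² = 4*b²)
(a(-463) - 368010)*(-386472 - 21966) = (4*(-463)² - 368010)*(-386472 - 21966) = (4*214369 - 368010)*(-408438) = (857476 - 368010)*(-408438) = 489466*(-408438) = -199916514108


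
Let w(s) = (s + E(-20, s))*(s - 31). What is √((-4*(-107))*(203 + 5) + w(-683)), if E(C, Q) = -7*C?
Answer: √476726 ≈ 690.45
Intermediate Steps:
w(s) = (-31 + s)*(140 + s) (w(s) = (s - 7*(-20))*(s - 31) = (s + 140)*(-31 + s) = (140 + s)*(-31 + s) = (-31 + s)*(140 + s))
√((-4*(-107))*(203 + 5) + w(-683)) = √((-4*(-107))*(203 + 5) + (-4340 + (-683)² + 109*(-683))) = √(428*208 + (-4340 + 466489 - 74447)) = √(89024 + 387702) = √476726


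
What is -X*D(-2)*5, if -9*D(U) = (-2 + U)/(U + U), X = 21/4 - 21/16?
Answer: 35/16 ≈ 2.1875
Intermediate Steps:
X = 63/16 (X = 21*(1/4) - 21*1/16 = 21/4 - 21/16 = 63/16 ≈ 3.9375)
D(U) = -(-2 + U)/(18*U) (D(U) = -(-2 + U)/(9*(U + U)) = -(-2 + U)/(9*(2*U)) = -(-2 + U)*1/(2*U)/9 = -(-2 + U)/(18*U))
-X*D(-2)*5 = -63*((1/18)*(2 - 1*(-2))/(-2))/16*5 = -63*((1/18)*(-1/2)*(2 + 2))/16*5 = -63*((1/18)*(-1/2)*4)/16*5 = -(63/16)*(-1/9)*5 = -(-7)*5/16 = -1*(-35/16) = 35/16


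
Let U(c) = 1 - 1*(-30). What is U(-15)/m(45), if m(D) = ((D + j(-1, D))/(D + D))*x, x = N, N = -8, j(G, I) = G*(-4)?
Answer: -1395/196 ≈ -7.1173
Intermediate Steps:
j(G, I) = -4*G
U(c) = 31 (U(c) = 1 + 30 = 31)
x = -8
m(D) = -4*(4 + D)/D (m(D) = ((D - 4*(-1))/(D + D))*(-8) = ((D + 4)/((2*D)))*(-8) = ((4 + D)*(1/(2*D)))*(-8) = ((4 + D)/(2*D))*(-8) = -4*(4 + D)/D)
U(-15)/m(45) = 31/(-4 - 16/45) = 31/(-196/45) = 31*(-45/196) = -1395/196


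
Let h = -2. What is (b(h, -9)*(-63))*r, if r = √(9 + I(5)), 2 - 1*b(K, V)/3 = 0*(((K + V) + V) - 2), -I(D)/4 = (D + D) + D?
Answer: -378*I*√51 ≈ -2699.5*I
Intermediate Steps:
I(D) = -12*D (I(D) = -4*((D + D) + D) = -4*(2*D + D) = -12*D)
b(K, V) = 6 (b(K, V) = 6 - 0*(((K + V) + V) - 2) = 6 - 0*((K + 2*V) - 2) = 6 - 0*(-2 + K + 2*V) = 6 - 3*0 = 6 + 0 = 6)
r = I*√51 (r = √(9 - 12*5) = √(9 - 60) = √(-51) = I*√51 ≈ 7.1414*I)
(b(h, -9)*(-63))*r = (6*(-63))*(I*√51) = -378*I*√51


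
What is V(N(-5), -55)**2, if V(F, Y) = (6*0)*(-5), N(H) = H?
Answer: 0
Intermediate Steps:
V(F, Y) = 0 (V(F, Y) = 0*(-5) = 0)
V(N(-5), -55)**2 = 0**2 = 0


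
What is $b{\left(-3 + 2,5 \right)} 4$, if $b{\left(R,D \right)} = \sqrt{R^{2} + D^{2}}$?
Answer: $4 \sqrt{26} \approx 20.396$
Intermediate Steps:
$b{\left(R,D \right)} = \sqrt{D^{2} + R^{2}}$
$b{\left(-3 + 2,5 \right)} 4 = \sqrt{5^{2} + \left(-3 + 2\right)^{2}} \cdot 4 = \sqrt{25 + \left(-1\right)^{2}} \cdot 4 = \sqrt{25 + 1} \cdot 4 = \sqrt{26} \cdot 4 = 4 \sqrt{26}$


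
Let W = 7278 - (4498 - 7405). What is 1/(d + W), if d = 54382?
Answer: 1/64567 ≈ 1.5488e-5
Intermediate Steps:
W = 10185 (W = 7278 - 1*(-2907) = 7278 + 2907 = 10185)
1/(d + W) = 1/(54382 + 10185) = 1/64567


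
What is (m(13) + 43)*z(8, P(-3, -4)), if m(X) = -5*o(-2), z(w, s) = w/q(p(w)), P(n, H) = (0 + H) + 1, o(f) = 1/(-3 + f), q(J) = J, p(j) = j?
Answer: 44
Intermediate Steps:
P(n, H) = 1 + H (P(n, H) = H + 1 = 1 + H)
z(w, s) = 1 (z(w, s) = w/w = 1)
m(X) = 1 (m(X) = -5/(-3 - 2) = -5/(-5) = -5*(-1/5) = 1)
(m(13) + 43)*z(8, P(-3, -4)) = (1 + 43)*1 = 44*1 = 44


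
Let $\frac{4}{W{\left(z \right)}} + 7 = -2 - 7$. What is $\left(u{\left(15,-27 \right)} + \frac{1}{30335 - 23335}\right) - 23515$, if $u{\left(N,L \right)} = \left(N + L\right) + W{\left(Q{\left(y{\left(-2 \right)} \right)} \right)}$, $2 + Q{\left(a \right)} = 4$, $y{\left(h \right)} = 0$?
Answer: $- \frac{164690749}{7000} \approx -23527.0$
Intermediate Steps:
$Q{\left(a \right)} = 2$ ($Q{\left(a \right)} = -2 + 4 = 2$)
$W{\left(z \right)} = - \frac{1}{4}$ ($W{\left(z \right)} = \frac{4}{-7 - 9} = \frac{4}{-16} = 4 \left(- \frac{1}{16}\right) = - \frac{1}{4}$)
$u{\left(N,L \right)} = - \frac{1}{4} + L + N$ ($u{\left(N,L \right)} = \left(N + L\right) - \frac{1}{4} = \left(L + N\right) - \frac{1}{4} = - \frac{1}{4} + L + N$)
$\left(u{\left(15,-27 \right)} + \frac{1}{30335 - 23335}\right) - 23515 = \left(\left(- \frac{1}{4} - 27 + 15\right) + \frac{1}{30335 - 23335}\right) - 23515 = \left(- \frac{49}{4} + \frac{1}{7000}\right) - 23515 = - \frac{85749}{7000} - 23515 = - \frac{164690749}{7000}$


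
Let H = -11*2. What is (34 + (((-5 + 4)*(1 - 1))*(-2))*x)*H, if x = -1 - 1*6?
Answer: -748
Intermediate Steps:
H = -22
x = -7 (x = -1 - 6 = -7)
(34 + (((-5 + 4)*(1 - 1))*(-2))*x)*H = (34 + (((-5 + 4)*(1 - 1))*(-2))*(-7))*(-22) = (34 + (-1*0*(-2))*(-7))*(-22) = (34 + (0*(-2))*(-7))*(-22) = (34 + 0*(-7))*(-22) = (34 + 0)*(-22) = 34*(-22) = -748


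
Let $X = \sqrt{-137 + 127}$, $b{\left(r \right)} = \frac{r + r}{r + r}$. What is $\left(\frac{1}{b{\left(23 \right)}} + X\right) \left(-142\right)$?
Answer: $-142 - 142 i \sqrt{10} \approx -142.0 - 449.04 i$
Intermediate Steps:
$b{\left(r \right)} = 1$ ($b{\left(r \right)} = \frac{2 r}{2 r} = 2 r \frac{1}{2 r} = 1$)
$X = i \sqrt{10}$ ($X = \sqrt{-10} = i \sqrt{10} \approx 3.1623 i$)
$\left(\frac{1}{b{\left(23 \right)}} + X\right) \left(-142\right) = \left(1^{-1} + i \sqrt{10}\right) \left(-142\right) = \left(1 + i \sqrt{10}\right) \left(-142\right) = -142 - 142 i \sqrt{10}$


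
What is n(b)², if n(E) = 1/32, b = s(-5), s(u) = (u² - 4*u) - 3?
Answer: 1/1024 ≈ 0.00097656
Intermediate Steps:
s(u) = -3 + u² - 4*u
b = 42 (b = -3 + (-5)² - 4*(-5) = -3 + 25 + 20 = 42)
n(E) = 1/32
n(b)² = (1/32)² = 1/1024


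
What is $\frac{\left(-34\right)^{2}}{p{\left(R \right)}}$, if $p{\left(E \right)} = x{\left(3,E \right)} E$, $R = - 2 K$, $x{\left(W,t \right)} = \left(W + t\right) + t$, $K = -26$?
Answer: $\frac{289}{1391} \approx 0.20776$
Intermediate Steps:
$x{\left(W,t \right)} = W + 2 t$
$R = 52$ ($R = \left(-2\right) \left(-26\right) = 52$)
$p{\left(E \right)} = E \left(3 + 2 E\right)$ ($p{\left(E \right)} = \left(3 + 2 E\right) E = E \left(3 + 2 E\right)$)
$\frac{\left(-34\right)^{2}}{p{\left(R \right)}} = \frac{\left(-34\right)^{2}}{52 \left(3 + 2 \cdot 52\right)} = \frac{1156}{52 \left(3 + 104\right)} = \frac{1156}{52 \cdot 107} = \frac{1156}{5564} = 1156 \cdot \frac{1}{5564} = \frac{289}{1391}$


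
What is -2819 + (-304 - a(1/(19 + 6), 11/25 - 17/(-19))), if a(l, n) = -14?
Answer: -3109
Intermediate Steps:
-2819 + (-304 - a(1/(19 + 6), 11/25 - 17/(-19))) = -2819 + (-304 - 1*(-14)) = -2819 + (-304 + 14) = -2819 - 290 = -3109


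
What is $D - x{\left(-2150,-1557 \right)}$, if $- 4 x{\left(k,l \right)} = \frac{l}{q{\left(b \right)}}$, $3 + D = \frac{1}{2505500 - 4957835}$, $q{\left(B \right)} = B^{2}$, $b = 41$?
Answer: $- \frac{53286793939}{16489500540} \approx -3.2316$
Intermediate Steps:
$D = - \frac{7357006}{2452335}$ ($D = -3 + \frac{1}{2505500 - 4957835} = -3 + \frac{1}{-2452335} = -3 - \frac{1}{2452335} = - \frac{7357006}{2452335} \approx -3.0$)
$x{\left(k,l \right)} = - \frac{l}{6724}$ ($x{\left(k,l \right)} = - \frac{l \frac{1}{41^{2}}}{4} = - \frac{l \frac{1}{1681}}{4} = - \frac{\frac{1}{1681} l}{4} = - \frac{l}{6724}$)
$D - x{\left(-2150,-1557 \right)} = - \frac{7357006}{2452335} - \left(- \frac{1}{6724}\right) \left(-1557\right) = - \frac{7357006}{2452335} - \frac{1557}{6724} = - \frac{53286793939}{16489500540}$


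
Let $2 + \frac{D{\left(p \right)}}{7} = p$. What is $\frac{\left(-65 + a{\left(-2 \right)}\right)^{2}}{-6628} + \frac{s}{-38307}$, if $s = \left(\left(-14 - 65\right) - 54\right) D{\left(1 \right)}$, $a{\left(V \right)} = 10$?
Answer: $- \frac{122049343}{253898796} \approx -0.4807$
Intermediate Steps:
$D{\left(p \right)} = -14 + 7 p$
$s = 931$ ($s = \left(\left(-14 - 65\right) - 54\right) \left(-14 + 7 \cdot 1\right) = \left(-79 - 54\right) \left(-14 + 7\right) = \left(-133\right) \left(-7\right) = 931$)
$\frac{\left(-65 + a{\left(-2 \right)}\right)^{2}}{-6628} + \frac{s}{-38307} = \frac{\left(-65 + 10\right)^{2}}{-6628} + \frac{931}{-38307} = \left(-55\right)^{2} \left(- \frac{1}{6628}\right) + 931 \left(- \frac{1}{38307}\right) = 3025 \left(- \frac{1}{6628}\right) - \frac{931}{38307} = - \frac{3025}{6628} - \frac{931}{38307} = - \frac{122049343}{253898796}$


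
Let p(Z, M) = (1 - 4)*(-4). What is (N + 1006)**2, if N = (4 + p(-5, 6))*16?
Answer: 1592644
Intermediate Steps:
p(Z, M) = 12 (p(Z, M) = -3*(-4) = 12)
N = 256 (N = (4 + 12)*16 = 16*16 = 256)
(N + 1006)**2 = (256 + 1006)**2 = 1262**2 = 1592644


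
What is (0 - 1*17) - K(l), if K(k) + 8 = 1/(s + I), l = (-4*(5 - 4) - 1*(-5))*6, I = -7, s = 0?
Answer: -62/7 ≈ -8.8571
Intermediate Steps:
l = 6 (l = (-4*1 + 5)*6 = (-4 + 5)*6 = 1*6 = 6)
K(k) = -57/7 (K(k) = -8 + 1/(0 - 7) = -8 + 1/(-7) = -8 - ⅐ = -57/7)
(0 - 1*17) - K(l) = (0 - 1*17) - 1*(-57/7) = (0 - 17) + 57/7 = -17 + 57/7 = -62/7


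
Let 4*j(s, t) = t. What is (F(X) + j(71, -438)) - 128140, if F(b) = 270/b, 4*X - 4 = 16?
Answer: -256391/2 ≈ -1.2820e+5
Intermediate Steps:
j(s, t) = t/4
X = 5 (X = 1 + (1/4)*16 = 1 + 4 = 5)
(F(X) + j(71, -438)) - 128140 = (270/5 + (1/4)*(-438)) - 128140 = (270*(1/5) - 219/2) - 128140 = (54 - 219/2) - 128140 = -111/2 - 128140 = -256391/2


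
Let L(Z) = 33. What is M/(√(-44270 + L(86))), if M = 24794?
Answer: -24794*I*√44237/44237 ≈ -117.88*I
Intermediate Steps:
M/(√(-44270 + L(86))) = 24794/(√(-44270 + 33)) = 24794/(√(-44237)) = 24794/((I*√44237)) = 24794*(-I*√44237/44237) = -24794*I*√44237/44237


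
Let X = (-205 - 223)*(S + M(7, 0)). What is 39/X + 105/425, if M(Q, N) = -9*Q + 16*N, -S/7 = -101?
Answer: 5784957/23428720 ≈ 0.24692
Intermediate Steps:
S = 707 (S = -7*(-101) = 707)
X = -275632 (X = (-205 - 223)*(707 + (-9*7 + 16*0)) = -428*(707 + (-63 + 0)) = -428*(707 - 63) = -428*644 = -275632)
39/X + 105/425 = 39/(-275632) + 105/425 = 39*(-1/275632) + 105*(1/425) = -39/275632 + 21/85 = 5784957/23428720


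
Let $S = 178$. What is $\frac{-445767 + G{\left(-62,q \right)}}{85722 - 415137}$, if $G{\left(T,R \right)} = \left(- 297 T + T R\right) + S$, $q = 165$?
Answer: $\frac{87481}{65883} \approx 1.3278$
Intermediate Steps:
$G{\left(T,R \right)} = 178 - 297 T + R T$ ($G{\left(T,R \right)} = \left(- 297 T + T R\right) + 178 = \left(- 297 T + R T\right) + 178 = 178 - 297 T + R T$)
$\frac{-445767 + G{\left(-62,q \right)}}{85722 - 415137} = \frac{-445767 + \left(178 - -18414 + 165 \left(-62\right)\right)}{85722 - 415137} = \frac{-445767 + \left(178 + 18414 - 10230\right)}{-329415} = \left(-445767 + 8362\right) \left(- \frac{1}{329415}\right) = \left(-437405\right) \left(- \frac{1}{329415}\right) = \frac{87481}{65883}$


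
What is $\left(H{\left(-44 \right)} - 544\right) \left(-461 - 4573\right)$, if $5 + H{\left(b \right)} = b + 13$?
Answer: $2919720$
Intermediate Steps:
$H{\left(b \right)} = 8 + b$ ($H{\left(b \right)} = -5 + \left(b + 13\right) = -5 + \left(13 + b\right) = 8 + b$)
$\left(H{\left(-44 \right)} - 544\right) \left(-461 - 4573\right) = \left(\left(8 - 44\right) - 544\right) \left(-461 - 4573\right) = \left(-36 - 544\right) \left(-5034\right) = \left(-580\right) \left(-5034\right) = 2919720$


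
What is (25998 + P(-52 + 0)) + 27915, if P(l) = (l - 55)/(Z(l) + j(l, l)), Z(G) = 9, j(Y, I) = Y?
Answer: 2318366/43 ≈ 53916.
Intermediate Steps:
P(l) = (-55 + l)/(9 + l) (P(l) = (l - 55)/(9 + l) = (-55 + l)/(9 + l))
(25998 + P(-52 + 0)) + 27915 = (25998 + (-55 + (-52 + 0))/(9 + (-52 + 0))) + 27915 = (25998 + (-55 - 52)/(9 - 52)) + 27915 = (25998 - 107/(-43)) + 27915 = (25998 - 1/43*(-107)) + 27915 = (25998 + 107/43) + 27915 = 1118021/43 + 27915 = 2318366/43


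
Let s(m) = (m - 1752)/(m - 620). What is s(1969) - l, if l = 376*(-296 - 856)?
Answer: 584322265/1349 ≈ 4.3315e+5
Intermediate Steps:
l = -433152 (l = 376*(-1152) = -433152)
s(m) = (-1752 + m)/(-620 + m)
s(1969) - l = (-1752 + 1969)/(-620 + 1969) - 1*(-433152) = 217/1349 + 433152 = 584322265/1349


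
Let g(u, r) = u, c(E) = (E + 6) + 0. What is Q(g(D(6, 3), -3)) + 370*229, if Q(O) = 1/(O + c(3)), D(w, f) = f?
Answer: 1016761/12 ≈ 84730.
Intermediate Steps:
c(E) = 6 + E (c(E) = (6 + E) + 0 = 6 + E)
Q(O) = 1/(9 + O) (Q(O) = 1/(O + (6 + 3)) = 1/(O + 9) = 1/(9 + O))
Q(g(D(6, 3), -3)) + 370*229 = 1/(9 + 3) + 370*229 = 1/12 + 84730 = 1016761/12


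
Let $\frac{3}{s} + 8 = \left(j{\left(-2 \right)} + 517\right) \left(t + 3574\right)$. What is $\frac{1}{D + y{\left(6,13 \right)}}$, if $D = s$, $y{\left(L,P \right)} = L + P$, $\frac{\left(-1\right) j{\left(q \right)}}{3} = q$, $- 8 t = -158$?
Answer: $\frac{2506031}{47614593} \approx 0.052632$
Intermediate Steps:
$t = \frac{79}{4}$ ($t = \left(- \frac{1}{8}\right) \left(-158\right) = \frac{79}{4} \approx 19.75$)
$j{\left(q \right)} = - 3 q$
$s = \frac{4}{2506031}$ ($s = \frac{3}{-8 + \left(\left(-3\right) \left(-2\right) + 517\right) \left(\frac{79}{4} + 3574\right)} = \frac{3}{-8 + \left(6 + 517\right) \frac{14375}{4}} = \frac{3}{-8 + 523 \cdot \frac{14375}{4}} = \frac{3}{-8 + \frac{7518125}{4}} = \frac{3}{\frac{7518093}{4}} = 3 \cdot \frac{4}{7518093} = \frac{4}{2506031} \approx 1.5961 \cdot 10^{-6}$)
$D = \frac{4}{2506031} \approx 1.5961 \cdot 10^{-6}$
$\frac{1}{D + y{\left(6,13 \right)}} = \frac{1}{\frac{4}{2506031} + \left(6 + 13\right)} = \frac{1}{\frac{4}{2506031} + 19} = \frac{1}{\frac{47614593}{2506031}} = \frac{2506031}{47614593}$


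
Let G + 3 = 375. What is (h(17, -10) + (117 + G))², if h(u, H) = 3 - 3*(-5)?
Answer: 257049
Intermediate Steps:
G = 372 (G = -3 + 375 = 372)
h(u, H) = 18 (h(u, H) = 3 + 15 = 18)
(h(17, -10) + (117 + G))² = (18 + (117 + 372))² = (18 + 489)² = 507² = 257049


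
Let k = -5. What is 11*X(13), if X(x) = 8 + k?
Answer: 33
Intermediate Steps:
X(x) = 3 (X(x) = 8 - 5 = 3)
11*X(13) = 11*3 = 33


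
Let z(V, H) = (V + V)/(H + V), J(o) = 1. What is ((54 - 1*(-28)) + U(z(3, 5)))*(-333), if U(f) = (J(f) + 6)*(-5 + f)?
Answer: -69597/4 ≈ -17399.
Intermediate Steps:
z(V, H) = 2*V/(H + V) (z(V, H) = (2*V)/(H + V) = 2*V/(H + V))
U(f) = -35 + 7*f (U(f) = (1 + 6)*(-5 + f) = 7*(-5 + f) = -35 + 7*f)
((54 - 1*(-28)) + U(z(3, 5)))*(-333) = ((54 - 1*(-28)) + (-35 + 7*(2*3/(5 + 3))))*(-333) = ((54 + 28) + (-35 + 7*(2*3/8)))*(-333) = (82 + (-35 + 7*(2*3*(⅛))))*(-333) = (82 + (-35 + 7*(¾)))*(-333) = (82 + (-35 + 21/4))*(-333) = (82 - 119/4)*(-333) = (209/4)*(-333) = -69597/4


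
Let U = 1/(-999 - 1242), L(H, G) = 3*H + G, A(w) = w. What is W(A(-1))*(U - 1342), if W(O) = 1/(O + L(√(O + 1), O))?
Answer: 3007423/4482 ≈ 671.00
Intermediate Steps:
L(H, G) = G + 3*H
W(O) = 1/(2*O + 3*√(1 + O)) (W(O) = 1/(O + (O + 3*√(O + 1))) = 1/(O + (O + 3*√(1 + O))) = 1/(2*O + 3*√(1 + O)))
U = -1/2241 (U = 1/(-2241) = -1/2241 ≈ -0.00044623)
W(A(-1))*(U - 1342) = (-1/2241 - 1342)/(2*(-1) + 3*√(1 - 1)) = -3007423/2241/(-2 + 3*√0) = -3007423/2241/(-2 + 3*0) = -3007423/2241/(-2 + 0) = -3007423/2241/(-2) = -½*(-3007423/2241) = 3007423/4482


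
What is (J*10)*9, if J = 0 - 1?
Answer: -90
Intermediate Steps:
J = -1
(J*10)*9 = -1*10*9 = -10*9 = -90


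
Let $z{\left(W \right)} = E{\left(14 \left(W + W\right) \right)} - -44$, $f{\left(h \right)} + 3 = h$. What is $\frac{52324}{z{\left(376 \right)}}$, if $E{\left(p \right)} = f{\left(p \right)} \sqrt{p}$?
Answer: $- \frac{143891}{72890361129} + \frac{137677525 \sqrt{658}}{72890361129} \approx 0.048449$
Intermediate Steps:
$f{\left(h \right)} = -3 + h$
$E{\left(p \right)} = \sqrt{p} \left(-3 + p\right)$ ($E{\left(p \right)} = \left(-3 + p\right) \sqrt{p} = \sqrt{p} \left(-3 + p\right)$)
$z{\left(W \right)} = 44 + 2 \sqrt{7} \sqrt{W} \left(-3 + 28 W\right)$ ($z{\left(W \right)} = \sqrt{14 \left(W + W\right)} \left(-3 + 14 \left(W + W\right)\right) - -44 = \sqrt{14 \cdot 2 W} \left(-3 + 14 \cdot 2 W\right) + 44 = \sqrt{28 W} \left(-3 + 28 W\right) + 44 = 2 \sqrt{7} \sqrt{W} \left(-3 + 28 W\right) + 44 = 44 + 2 \sqrt{7} \sqrt{W} \left(-3 + 28 W\right)$)
$\frac{52324}{z{\left(376 \right)}} = \frac{52324}{44 + 2 \sqrt{7} \sqrt{376} \left(-3 + 28 \cdot 376\right)} = \frac{52324}{44 + 2 \sqrt{7} \cdot 2 \sqrt{94} \left(-3 + 10528\right)} = \frac{52324}{44 + 2 \sqrt{7} \cdot 2 \sqrt{94} \cdot 10525} = \frac{52324}{44 + 42100 \sqrt{658}}$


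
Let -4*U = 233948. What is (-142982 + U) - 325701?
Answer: -527170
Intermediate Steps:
U = -58487 (U = -1/4*233948 = -58487)
(-142982 + U) - 325701 = (-142982 - 58487) - 325701 = -201469 - 325701 = -527170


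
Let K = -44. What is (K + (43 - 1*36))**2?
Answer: 1369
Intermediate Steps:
(K + (43 - 1*36))**2 = (-44 + (43 - 1*36))**2 = (-44 + (43 - 36))**2 = (-44 + 7)**2 = (-37)**2 = 1369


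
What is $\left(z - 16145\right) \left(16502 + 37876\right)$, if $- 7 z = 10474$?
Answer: $- \frac{6715084842}{7} \approx -9.593 \cdot 10^{8}$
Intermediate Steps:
$z = - \frac{10474}{7}$ ($z = \left(- \frac{1}{7}\right) 10474 = - \frac{10474}{7} \approx -1496.3$)
$\left(z - 16145\right) \left(16502 + 37876\right) = \left(- \frac{10474}{7} - 16145\right) \left(16502 + 37876\right) = \left(- \frac{123489}{7}\right) 54378 = - \frac{6715084842}{7}$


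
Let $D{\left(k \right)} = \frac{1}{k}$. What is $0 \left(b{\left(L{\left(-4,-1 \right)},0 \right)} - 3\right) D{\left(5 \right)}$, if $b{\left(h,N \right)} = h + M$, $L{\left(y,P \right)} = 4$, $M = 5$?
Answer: $0$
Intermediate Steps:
$b{\left(h,N \right)} = 5 + h$ ($b{\left(h,N \right)} = h + 5 = 5 + h$)
$0 \left(b{\left(L{\left(-4,-1 \right)},0 \right)} - 3\right) D{\left(5 \right)} = \frac{0 \left(\left(5 + 4\right) - 3\right)}{5} = 0 \left(9 + \left(-3 + 0\right)\right) \frac{1}{5} = 0 \left(9 - 3\right) \frac{1}{5} = 0 \cdot 6 \cdot \frac{1}{5} = 0 \cdot \frac{1}{5} = 0$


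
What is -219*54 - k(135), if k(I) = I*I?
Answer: -30051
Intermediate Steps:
k(I) = I²
-219*54 - k(135) = -219*54 - 1*135² = -11826 - 1*18225 = -11826 - 18225 = -30051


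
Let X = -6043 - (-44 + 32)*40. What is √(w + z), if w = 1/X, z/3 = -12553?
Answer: I*√1165431911134/5563 ≈ 194.06*I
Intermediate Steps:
z = -37659 (z = 3*(-12553) = -37659)
X = -5563 (X = -6043 - (-12)*40 = -6043 - 1*(-480) = -6043 + 480 = -5563)
w = -1/5563 (w = 1/(-5563) = -1/5563 ≈ -0.00017976)
√(w + z) = √(-1/5563 - 37659) = √(-209497018/5563) = I*√1165431911134/5563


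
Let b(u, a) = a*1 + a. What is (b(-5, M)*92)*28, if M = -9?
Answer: -46368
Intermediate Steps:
b(u, a) = 2*a (b(u, a) = a + a = 2*a)
(b(-5, M)*92)*28 = ((2*(-9))*92)*28 = -18*92*28 = -1656*28 = -46368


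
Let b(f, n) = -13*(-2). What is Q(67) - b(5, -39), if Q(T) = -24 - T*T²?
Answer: -300813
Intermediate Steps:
b(f, n) = 26
Q(T) = -24 - T³
Q(67) - b(5, -39) = (-24 - 1*67³) - 1*26 = (-24 - 1*300763) - 26 = (-24 - 300763) - 26 = -300787 - 26 = -300813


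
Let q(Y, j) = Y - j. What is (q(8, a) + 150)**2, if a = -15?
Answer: 29929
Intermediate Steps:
(q(8, a) + 150)**2 = ((8 - 1*(-15)) + 150)**2 = ((8 + 15) + 150)**2 = (23 + 150)**2 = 173**2 = 29929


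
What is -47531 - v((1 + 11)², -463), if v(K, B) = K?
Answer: -47675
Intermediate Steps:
-47531 - v((1 + 11)², -463) = -47531 - (1 + 11)² = -47531 - 1*12² = -47531 - 1*144 = -47531 - 144 = -47675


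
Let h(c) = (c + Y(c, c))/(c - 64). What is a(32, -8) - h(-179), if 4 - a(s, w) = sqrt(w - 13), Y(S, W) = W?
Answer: 614/243 - I*sqrt(21) ≈ 2.5267 - 4.5826*I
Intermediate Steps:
a(s, w) = 4 - sqrt(-13 + w) (a(s, w) = 4 - sqrt(w - 13) = 4 - sqrt(-13 + w))
h(c) = 2*c/(-64 + c) (h(c) = (c + c)/(c - 64) = (2*c)/(-64 + c) = 2*c/(-64 + c))
a(32, -8) - h(-179) = (4 - sqrt(-13 - 8)) - 2*(-179)/(-64 - 179) = (4 - sqrt(-21)) - 2*(-179)/(-243) = (4 - I*sqrt(21)) - 2*(-179)*(-1)/243 = (4 - I*sqrt(21)) - 1*358/243 = (4 - I*sqrt(21)) - 358/243 = 614/243 - I*sqrt(21)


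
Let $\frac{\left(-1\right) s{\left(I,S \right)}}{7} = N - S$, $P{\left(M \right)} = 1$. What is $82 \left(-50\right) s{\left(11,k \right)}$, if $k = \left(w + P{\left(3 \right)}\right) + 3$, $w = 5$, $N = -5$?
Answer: $-401800$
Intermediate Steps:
$k = 9$ ($k = \left(5 + 1\right) + 3 = 6 + 3 = 9$)
$s{\left(I,S \right)} = 35 + 7 S$ ($s{\left(I,S \right)} = - 7 \left(-5 - S\right) = 35 + 7 S$)
$82 \left(-50\right) s{\left(11,k \right)} = 82 \left(-50\right) \left(35 + 7 \cdot 9\right) = - 4100 \left(35 + 63\right) = \left(-4100\right) 98 = -401800$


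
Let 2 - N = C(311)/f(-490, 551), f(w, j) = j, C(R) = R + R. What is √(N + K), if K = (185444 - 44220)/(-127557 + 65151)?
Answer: 2*I*√11428362564431/5730951 ≈ 1.1798*I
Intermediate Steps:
C(R) = 2*R
K = -70612/31203 (K = 141224/(-62406) = 141224*(-1/62406) = -70612/31203 ≈ -2.2630)
N = 480/551 (N = 2 - 2*311/551 = 2 - 622/551 = 480/551 ≈ 0.87114)
√(N + K) = √(480/551 - 70612/31203) = √(-23929772/17192853) = 2*I*√11428362564431/5730951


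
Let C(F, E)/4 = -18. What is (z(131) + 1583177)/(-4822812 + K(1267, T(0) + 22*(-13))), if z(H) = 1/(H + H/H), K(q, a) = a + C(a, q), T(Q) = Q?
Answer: -41795873/127331688 ≈ -0.32824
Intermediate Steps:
C(F, E) = -72 (C(F, E) = 4*(-18) = -72)
K(q, a) = -72 + a (K(q, a) = a - 72 = -72 + a)
z(H) = 1/(1 + H) (z(H) = 1/(H + 1) = 1/(1 + H))
(z(131) + 1583177)/(-4822812 + K(1267, T(0) + 22*(-13))) = (1/(1 + 131) + 1583177)/(-4822812 + (-72 + (0 + 22*(-13)))) = (1/132 + 1583177)/(-4822812 + (-72 + (0 - 286))) = (1/132 + 1583177)/(-4822812 + (-72 - 286)) = 208979365/(132*(-4822812 - 358)) = (208979365/132)/(-4823170) = (208979365/132)*(-1/4823170) = -41795873/127331688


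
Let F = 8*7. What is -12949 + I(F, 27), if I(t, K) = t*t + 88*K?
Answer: -7437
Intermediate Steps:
F = 56
I(t, K) = t² + 88*K
-12949 + I(F, 27) = -12949 + (56² + 88*27) = -12949 + (3136 + 2376) = -12949 + 5512 = -7437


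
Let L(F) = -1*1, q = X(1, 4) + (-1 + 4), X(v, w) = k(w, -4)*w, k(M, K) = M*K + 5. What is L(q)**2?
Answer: 1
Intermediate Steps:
k(M, K) = 5 + K*M (k(M, K) = K*M + 5 = 5 + K*M)
X(v, w) = w*(5 - 4*w) (X(v, w) = (5 - 4*w)*w = w*(5 - 4*w))
q = -41 (q = 4*(5 - 4*4) + (-1 + 4) = 4*(5 - 16) + 3 = 4*(-11) + 3 = -44 + 3 = -41)
L(F) = -1
L(q)**2 = (-1)**2 = 1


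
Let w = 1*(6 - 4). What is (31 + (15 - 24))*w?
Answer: 44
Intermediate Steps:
w = 2 (w = 1*2 = 2)
(31 + (15 - 24))*w = (31 + (15 - 24))*2 = (31 - 9)*2 = 22*2 = 44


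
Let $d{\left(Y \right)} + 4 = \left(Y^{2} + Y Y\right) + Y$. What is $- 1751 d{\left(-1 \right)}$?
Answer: $5253$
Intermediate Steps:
$d{\left(Y \right)} = -4 + Y + 2 Y^{2}$ ($d{\left(Y \right)} = -4 + \left(\left(Y^{2} + Y Y\right) + Y\right) = -4 + \left(\left(Y^{2} + Y^{2}\right) + Y\right) = -4 + \left(2 Y^{2} + Y\right) = -4 + \left(Y + 2 Y^{2}\right) = -4 + Y + 2 Y^{2}$)
$- 1751 d{\left(-1 \right)} = - 1751 \left(-4 - 1 + 2 \left(-1\right)^{2}\right) = - 1751 \left(-4 - 1 + 2 \cdot 1\right) = - 1751 \left(-4 - 1 + 2\right) = \left(-1751\right) \left(-3\right) = 5253$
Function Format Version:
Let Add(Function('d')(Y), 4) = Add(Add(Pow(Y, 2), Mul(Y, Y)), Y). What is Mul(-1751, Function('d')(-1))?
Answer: 5253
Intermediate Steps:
Function('d')(Y) = Add(-4, Y, Mul(2, Pow(Y, 2))) (Function('d')(Y) = Add(-4, Add(Add(Pow(Y, 2), Mul(Y, Y)), Y)) = Add(-4, Add(Add(Pow(Y, 2), Pow(Y, 2)), Y)) = Add(-4, Add(Mul(2, Pow(Y, 2)), Y)) = Add(-4, Add(Y, Mul(2, Pow(Y, 2)))) = Add(-4, Y, Mul(2, Pow(Y, 2))))
Mul(-1751, Function('d')(-1)) = Mul(-1751, Add(-4, -1, Mul(2, Pow(-1, 2)))) = Mul(-1751, Add(-4, -1, Mul(2, 1))) = Mul(-1751, Add(-4, -1, 2)) = Mul(-1751, -3) = 5253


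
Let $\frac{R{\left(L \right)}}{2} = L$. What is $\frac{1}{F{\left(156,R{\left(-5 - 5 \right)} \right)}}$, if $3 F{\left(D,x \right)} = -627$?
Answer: $- \frac{1}{209} \approx -0.0047847$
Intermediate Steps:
$R{\left(L \right)} = 2 L$
$F{\left(D,x \right)} = -209$ ($F{\left(D,x \right)} = \frac{1}{3} \left(-627\right) = -209$)
$\frac{1}{F{\left(156,R{\left(-5 - 5 \right)} \right)}} = \frac{1}{-209} = - \frac{1}{209}$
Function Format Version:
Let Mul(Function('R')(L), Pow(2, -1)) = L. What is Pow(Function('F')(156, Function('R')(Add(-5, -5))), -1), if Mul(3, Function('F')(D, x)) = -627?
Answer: Rational(-1, 209) ≈ -0.0047847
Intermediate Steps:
Function('R')(L) = Mul(2, L)
Function('F')(D, x) = -209 (Function('F')(D, x) = Mul(Rational(1, 3), -627) = -209)
Pow(Function('F')(156, Function('R')(Add(-5, -5))), -1) = Pow(-209, -1) = Rational(-1, 209)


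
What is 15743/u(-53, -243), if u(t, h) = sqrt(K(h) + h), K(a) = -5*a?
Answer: 15743*sqrt(3)/54 ≈ 504.96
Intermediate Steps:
u(t, h) = 2*sqrt(-h) (u(t, h) = sqrt(-5*h + h) = sqrt(-4*h) = 2*sqrt(-h))
15743/u(-53, -243) = 15743/((2*sqrt(-1*(-243)))) = 15743/((2*sqrt(243))) = 15743/((2*(9*sqrt(3)))) = 15743/((18*sqrt(3))) = 15743*(sqrt(3)/54) = 15743*sqrt(3)/54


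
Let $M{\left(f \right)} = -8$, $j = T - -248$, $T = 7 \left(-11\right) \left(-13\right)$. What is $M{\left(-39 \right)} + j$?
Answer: $1241$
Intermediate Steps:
$T = 1001$ ($T = \left(-77\right) \left(-13\right) = 1001$)
$j = 1249$ ($j = 1001 - -248 = 1001 + 248 = 1249$)
$M{\left(-39 \right)} + j = -8 + 1249 = 1241$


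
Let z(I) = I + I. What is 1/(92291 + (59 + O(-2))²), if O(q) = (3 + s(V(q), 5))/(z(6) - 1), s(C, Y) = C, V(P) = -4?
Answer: 121/11587115 ≈ 1.0443e-5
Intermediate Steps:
z(I) = 2*I
O(q) = -1/11 (O(q) = (3 - 4)/(2*6 - 1) = -1/(12 - 1) = -1/11)
1/(92291 + (59 + O(-2))²) = 1/(92291 + (59 - 1/11)²) = 1/(92291 + (648/11)²) = 1/(92291 + 419904/121) = 1/(11587115/121) = 121/11587115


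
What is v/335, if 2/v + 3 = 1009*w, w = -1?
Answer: -1/169510 ≈ -5.8994e-6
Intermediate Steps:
v = -1/506 (v = 2/(-3 + 1009*(-1)) = 2/(-3 - 1009) = 2/(-1012) = 2*(-1/1012) = -1/506 ≈ -0.0019763)
v/335 = -1/506/335 = -1/506*1/335 = -1/169510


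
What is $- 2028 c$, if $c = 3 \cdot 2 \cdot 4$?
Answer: $-48672$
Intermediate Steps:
$c = 24$ ($c = 6 \cdot 4 = 24$)
$- 2028 c = \left(-2028\right) 24 = -48672$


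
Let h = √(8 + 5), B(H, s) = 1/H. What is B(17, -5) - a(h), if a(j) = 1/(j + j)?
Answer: 1/17 - √13/26 ≈ -0.079852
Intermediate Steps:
h = √13 ≈ 3.6056
a(j) = 1/(2*j)
B(17, -5) - a(h) = 1/17 - 1/(2*(√13)) = 1/17 - √13/13/2 = 1/17 - √13/26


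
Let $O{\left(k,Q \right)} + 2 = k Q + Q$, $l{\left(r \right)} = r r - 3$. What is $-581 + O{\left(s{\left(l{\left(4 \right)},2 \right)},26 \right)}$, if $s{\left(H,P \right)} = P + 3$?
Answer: $-427$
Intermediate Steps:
$l{\left(r \right)} = -3 + r^{2}$ ($l{\left(r \right)} = r^{2} - 3 = -3 + r^{2}$)
$s{\left(H,P \right)} = 3 + P$
$O{\left(k,Q \right)} = -2 + Q + Q k$ ($O{\left(k,Q \right)} = -2 + \left(k Q + Q\right) = -2 + \left(Q k + Q\right) = -2 + \left(Q + Q k\right) = -2 + Q + Q k$)
$-581 + O{\left(s{\left(l{\left(4 \right)},2 \right)},26 \right)} = -581 + \left(-2 + 26 + 26 \left(3 + 2\right)\right) = -581 + \left(-2 + 26 + 26 \cdot 5\right) = -581 + \left(-2 + 26 + 130\right) = -581 + 154 = -427$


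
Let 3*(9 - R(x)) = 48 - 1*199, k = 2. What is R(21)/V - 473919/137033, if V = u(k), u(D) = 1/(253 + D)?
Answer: 2072835371/137033 ≈ 15127.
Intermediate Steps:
V = 1/255 (V = 1/(253 + 2) = 1/255 ≈ 0.0039216)
R(x) = 178/3 (R(x) = 9 - (48 - 1*199)/3 = 9 - (48 - 199)/3 = 9 - 1/3*(-151) = 9 + 151/3 = 178/3)
R(21)/V - 473919/137033 = 178/(3*(1/255)) - 473919/137033 = (178/3)*255 - 473919*1/137033 = 15130 - 473919/137033 = 2072835371/137033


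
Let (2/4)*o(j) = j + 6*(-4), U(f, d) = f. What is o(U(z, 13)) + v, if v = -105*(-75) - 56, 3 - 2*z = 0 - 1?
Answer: 7775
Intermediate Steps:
z = 2 (z = 3/2 - (0 - 1)/2 = 3/2 - ½*(-1) = 3/2 + ½ = 2)
v = 7819 (v = 7875 - 56 = 7819)
o(j) = -48 + 2*j (o(j) = 2*(j + 6*(-4)) = 2*(j - 24) = 2*(-24 + j) = -48 + 2*j)
o(U(z, 13)) + v = (-48 + 2*2) + 7819 = (-48 + 4) + 7819 = -44 + 7819 = 7775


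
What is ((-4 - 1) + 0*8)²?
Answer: 25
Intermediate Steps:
((-4 - 1) + 0*8)² = (-5 + 0)² = (-5)² = 25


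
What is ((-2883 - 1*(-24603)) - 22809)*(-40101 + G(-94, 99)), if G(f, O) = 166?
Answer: 43489215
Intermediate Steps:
((-2883 - 1*(-24603)) - 22809)*(-40101 + G(-94, 99)) = ((-2883 - 1*(-24603)) - 22809)*(-40101 + 166) = ((-2883 + 24603) - 22809)*(-39935) = (21720 - 22809)*(-39935) = -1089*(-39935) = 43489215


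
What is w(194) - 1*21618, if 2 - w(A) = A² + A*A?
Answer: -96888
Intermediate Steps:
w(A) = 2 - 2*A² (w(A) = 2 - (A² + A*A) = 2 - (A² + A²) = 2 - 2*A²)
w(194) - 1*21618 = (2 - 2*194²) - 1*21618 = (2 - 2*37636) - 21618 = (2 - 75272) - 21618 = -75270 - 21618 = -96888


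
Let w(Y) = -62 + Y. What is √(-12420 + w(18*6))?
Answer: I*√12374 ≈ 111.24*I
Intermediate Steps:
√(-12420 + w(18*6)) = √(-12420 + (-62 + 18*6)) = √(-12420 + (-62 + 108)) = √(-12420 + 46) = √(-12374) = I*√12374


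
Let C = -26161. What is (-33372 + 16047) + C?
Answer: -43486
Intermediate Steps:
(-33372 + 16047) + C = (-33372 + 16047) - 26161 = -17325 - 26161 = -43486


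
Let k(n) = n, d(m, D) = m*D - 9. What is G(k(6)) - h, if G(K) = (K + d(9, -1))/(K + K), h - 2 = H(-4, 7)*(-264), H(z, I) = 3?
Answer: 789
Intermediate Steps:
d(m, D) = -9 + D*m (d(m, D) = D*m - 9 = -9 + D*m)
h = -790 (h = 2 + 3*(-264) = 2 - 792 = -790)
G(K) = (-18 + K)/(2*K) (G(K) = (K + (-9 - 1*9))/(K + K) = (K + (-9 - 9))/((2*K)) = (K - 18)*(1/(2*K)) = (-18 + K)*(1/(2*K)) = (-18 + K)/(2*K))
G(k(6)) - h = (½)*(-18 + 6)/6 - 1*(-790) = (½)*(⅙)*(-12) + 790 = -1 + 790 = 789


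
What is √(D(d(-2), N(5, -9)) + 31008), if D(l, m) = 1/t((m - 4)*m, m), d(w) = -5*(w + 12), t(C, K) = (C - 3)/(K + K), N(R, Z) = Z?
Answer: 33*√10279/19 ≈ 176.09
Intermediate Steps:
t(C, K) = (-3 + C)/(2*K) (t(C, K) = (-3 + C)/((2*K)) = (-3 + C)*(1/(2*K)) = (-3 + C)/(2*K))
d(w) = -60 - 5*w (d(w) = -5*(12 + w) = -60 - 5*w)
D(l, m) = 2*m/(-3 + m*(-4 + m)) (D(l, m) = 1/((-3 + (m - 4)*m)/(2*m)) = 1/((-3 + (-4 + m)*m)/(2*m)) = 1/((-3 + m*(-4 + m))/(2*m)) = 2*m/(-3 + m*(-4 + m)))
√(D(d(-2), N(5, -9)) + 31008) = √(2*(-9)/(-3 - 9*(-4 - 9)) + 31008) = √(2*(-9)/(-3 - 9*(-13)) + 31008) = √(2*(-9)/(-3 + 117) + 31008) = √(2*(-9)/114 + 31008) = √(2*(-9)*(1/114) + 31008) = √(-3/19 + 31008) = √(589149/19) = 33*√10279/19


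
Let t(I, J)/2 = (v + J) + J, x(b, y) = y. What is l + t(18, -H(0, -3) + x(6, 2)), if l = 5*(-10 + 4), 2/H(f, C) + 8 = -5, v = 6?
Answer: -122/13 ≈ -9.3846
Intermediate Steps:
H(f, C) = -2/13 (H(f, C) = 2/(-8 - 5) = 2/(-13) = 2*(-1/13) = -2/13)
t(I, J) = 12 + 4*J (t(I, J) = 2*((6 + J) + J) = 2*(6 + 2*J) = 12 + 4*J)
l = -30 (l = 5*(-6) = -30)
l + t(18, -H(0, -3) + x(6, 2)) = -30 + (12 + 4*(-1*(-2/13) + 2)) = -30 + (12 + 4*(2/13 + 2)) = -30 + (12 + 4*(28/13)) = -30 + (12 + 112/13) = -30 + 268/13 = -122/13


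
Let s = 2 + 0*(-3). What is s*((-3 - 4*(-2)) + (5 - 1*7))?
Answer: 6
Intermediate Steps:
s = 2 (s = 2 + 0 = 2)
s*((-3 - 4*(-2)) + (5 - 1*7)) = 2*((-3 - 4*(-2)) + (5 - 1*7)) = 2*((-3 + 8) + (5 - 7)) = 2*(5 - 2) = 2*3 = 6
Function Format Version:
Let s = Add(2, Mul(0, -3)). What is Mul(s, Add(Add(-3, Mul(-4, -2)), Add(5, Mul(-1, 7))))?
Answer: 6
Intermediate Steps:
s = 2 (s = Add(2, 0) = 2)
Mul(s, Add(Add(-3, Mul(-4, -2)), Add(5, Mul(-1, 7)))) = Mul(2, Add(Add(-3, Mul(-4, -2)), Add(5, Mul(-1, 7)))) = Mul(2, Add(Add(-3, 8), Add(5, -7))) = Mul(2, Add(5, -2)) = Mul(2, 3) = 6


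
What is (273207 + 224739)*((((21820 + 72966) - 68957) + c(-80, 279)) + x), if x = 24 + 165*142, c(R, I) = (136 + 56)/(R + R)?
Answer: 122698375914/5 ≈ 2.4540e+10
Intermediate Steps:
c(R, I) = 96/R (c(R, I) = 192/((2*R)) = 192*(1/(2*R)) = 96/R)
x = 23454 (x = 24 + 23430 = 23454)
(273207 + 224739)*((((21820 + 72966) - 68957) + c(-80, 279)) + x) = (273207 + 224739)*((((21820 + 72966) - 68957) + 96/(-80)) + 23454) = 497946*(((94786 - 68957) + 96*(-1/80)) + 23454) = 497946*((25829 - 6/5) + 23454) = 497946*(129139/5 + 23454) = 497946*(246409/5) = 122698375914/5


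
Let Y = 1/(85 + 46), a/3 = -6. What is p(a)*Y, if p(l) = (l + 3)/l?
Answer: 5/786 ≈ 0.0063613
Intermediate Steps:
a = -18 (a = 3*(-6) = -18)
p(l) = (3 + l)/l
Y = 1/131 ≈ 0.0076336
p(a)*Y = ((3 - 18)/(-18))*(1/131) = -1/18*(-15)*(1/131) = (5/6)*(1/131) = 5/786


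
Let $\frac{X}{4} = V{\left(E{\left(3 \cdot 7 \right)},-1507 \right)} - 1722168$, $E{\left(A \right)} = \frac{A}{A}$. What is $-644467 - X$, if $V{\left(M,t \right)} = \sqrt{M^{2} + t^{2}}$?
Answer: $6244205 - 20 \sqrt{90842} \approx 6.2382 \cdot 10^{6}$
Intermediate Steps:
$E{\left(A \right)} = 1$
$X = -6888672 + 20 \sqrt{90842}$ ($X = 4 \left(\sqrt{1^{2} + \left(-1507\right)^{2}} - 1722168\right) = 4 \left(\sqrt{1 + 2271049} - 1722168\right) = 4 \left(\sqrt{2271050} - 1722168\right) = 4 \left(5 \sqrt{90842} - 1722168\right) = 4 \left(-1722168 + 5 \sqrt{90842}\right) = -6888672 + 20 \sqrt{90842} \approx -6.8826 \cdot 10^{6}$)
$-644467 - X = -644467 - \left(-6888672 + 20 \sqrt{90842}\right) = -644467 + \left(6888672 - 20 \sqrt{90842}\right) = 6244205 - 20 \sqrt{90842}$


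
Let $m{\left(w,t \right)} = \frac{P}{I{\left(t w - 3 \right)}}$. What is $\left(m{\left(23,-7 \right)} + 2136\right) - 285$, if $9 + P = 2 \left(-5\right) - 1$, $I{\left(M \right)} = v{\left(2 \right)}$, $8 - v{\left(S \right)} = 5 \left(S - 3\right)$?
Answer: $\frac{24043}{13} \approx 1849.5$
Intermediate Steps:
$v{\left(S \right)} = 23 - 5 S$ ($v{\left(S \right)} = 8 - 5 \left(S - 3\right) = 8 - 5 \left(-3 + S\right) = 8 - \left(-15 + 5 S\right) = 23 - 5 S$)
$I{\left(M \right)} = 13$ ($I{\left(M \right)} = 23 - 10 = 13$)
$P = -20$ ($P = -9 + \left(2 \left(-5\right) - 1\right) = -9 - 11 = -20$)
$m{\left(w,t \right)} = - \frac{20}{13}$
$\left(m{\left(23,-7 \right)} + 2136\right) - 285 = \left(- \frac{20}{13} + 2136\right) - 285 = \frac{27748}{13} - 285 = \frac{24043}{13}$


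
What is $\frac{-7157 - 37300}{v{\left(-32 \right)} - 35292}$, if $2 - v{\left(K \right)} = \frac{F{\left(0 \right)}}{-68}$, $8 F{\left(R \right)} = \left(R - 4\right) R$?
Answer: $\frac{44457}{35290} \approx 1.2598$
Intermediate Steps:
$F{\left(R \right)} = \frac{R \left(-4 + R\right)}{8}$ ($F{\left(R \right)} = \frac{\left(R - 4\right) R}{8} = \frac{\left(-4 + R\right) R}{8} = \frac{R \left(-4 + R\right)}{8}$)
$v{\left(K \right)} = 2$ ($v{\left(K \right)} = 2 - \frac{\frac{1}{8} \cdot 0 \left(-4 + 0\right)}{-68} = 2 - \frac{1}{8} \cdot 0 \left(-4\right) \left(- \frac{1}{68}\right) = 2 - 0 \left(- \frac{1}{68}\right) = 2 - 0 = 2 + 0 = 2$)
$\frac{-7157 - 37300}{v{\left(-32 \right)} - 35292} = \frac{-7157 - 37300}{2 - 35292} = \frac{-7157 - 37300}{-35290} = \left(-44457\right) \left(- \frac{1}{35290}\right) = \frac{44457}{35290}$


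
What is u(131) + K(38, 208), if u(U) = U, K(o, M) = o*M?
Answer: 8035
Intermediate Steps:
K(o, M) = M*o
u(131) + K(38, 208) = 131 + 208*38 = 131 + 7904 = 8035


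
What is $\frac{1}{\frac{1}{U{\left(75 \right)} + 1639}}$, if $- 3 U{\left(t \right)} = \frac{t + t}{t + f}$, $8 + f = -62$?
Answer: $1629$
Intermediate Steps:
$f = -70$ ($f = -8 - 62 = -70$)
$U{\left(t \right)} = - \frac{2 t}{3 \left(-70 + t\right)}$ ($U{\left(t \right)} = - \frac{\left(t + t\right) \frac{1}{t - 70}}{3} = - \frac{2 t \frac{1}{-70 + t}}{3} = - \frac{2 t}{3 \left(-70 + t\right)}$)
$\frac{1}{\frac{1}{U{\left(75 \right)} + 1639}} = \frac{1}{\frac{1}{\left(-2\right) 75 \frac{1}{-210 + 3 \cdot 75} + 1639}} = \frac{1}{\frac{1}{\left(-2\right) 75 \frac{1}{-210 + 225} + 1639}} = \frac{1}{\frac{1}{\left(-2\right) 75 \cdot \frac{1}{15} + 1639}} = \frac{1}{\frac{1}{-10 + 1639}} = \frac{1}{\frac{1}{1629}} = 1629$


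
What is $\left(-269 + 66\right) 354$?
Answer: $-71862$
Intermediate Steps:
$\left(-269 + 66\right) 354 = \left(-203\right) 354 = -71862$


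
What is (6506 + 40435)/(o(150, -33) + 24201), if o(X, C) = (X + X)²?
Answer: 15647/38067 ≈ 0.41104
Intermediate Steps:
o(X, C) = 4*X² (o(X, C) = (2*X)² = 4*X²)
(6506 + 40435)/(o(150, -33) + 24201) = (6506 + 40435)/(4*150² + 24201) = 46941/(4*22500 + 24201) = 46941/(90000 + 24201) = 46941/114201 = 46941*(1/114201) = 15647/38067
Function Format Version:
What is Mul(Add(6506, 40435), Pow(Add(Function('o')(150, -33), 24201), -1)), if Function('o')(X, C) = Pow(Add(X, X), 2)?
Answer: Rational(15647, 38067) ≈ 0.41104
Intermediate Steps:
Function('o')(X, C) = Mul(4, Pow(X, 2)) (Function('o')(X, C) = Pow(Mul(2, X), 2) = Mul(4, Pow(X, 2)))
Mul(Add(6506, 40435), Pow(Add(Function('o')(150, -33), 24201), -1)) = Mul(Add(6506, 40435), Pow(Add(Mul(4, Pow(150, 2)), 24201), -1)) = Mul(46941, Pow(Add(Mul(4, 22500), 24201), -1)) = Mul(46941, Pow(Add(90000, 24201), -1)) = Mul(46941, Pow(114201, -1)) = Mul(46941, Rational(1, 114201)) = Rational(15647, 38067)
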